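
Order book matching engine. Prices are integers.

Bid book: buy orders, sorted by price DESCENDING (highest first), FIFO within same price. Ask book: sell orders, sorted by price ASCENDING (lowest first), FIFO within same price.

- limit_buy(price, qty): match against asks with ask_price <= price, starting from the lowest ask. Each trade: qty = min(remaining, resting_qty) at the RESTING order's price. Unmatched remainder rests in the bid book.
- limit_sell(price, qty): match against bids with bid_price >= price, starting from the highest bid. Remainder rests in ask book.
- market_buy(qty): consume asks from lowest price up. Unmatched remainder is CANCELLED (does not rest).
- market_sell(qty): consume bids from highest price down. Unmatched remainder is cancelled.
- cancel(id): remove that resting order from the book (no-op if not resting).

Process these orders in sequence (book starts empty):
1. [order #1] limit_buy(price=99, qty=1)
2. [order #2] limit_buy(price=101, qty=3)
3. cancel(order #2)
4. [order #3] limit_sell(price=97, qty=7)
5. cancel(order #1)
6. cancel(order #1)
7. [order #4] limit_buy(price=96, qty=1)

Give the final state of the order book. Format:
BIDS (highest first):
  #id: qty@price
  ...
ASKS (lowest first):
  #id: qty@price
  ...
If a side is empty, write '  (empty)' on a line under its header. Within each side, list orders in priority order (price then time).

Answer: BIDS (highest first):
  #4: 1@96
ASKS (lowest first):
  #3: 6@97

Derivation:
After op 1 [order #1] limit_buy(price=99, qty=1): fills=none; bids=[#1:1@99] asks=[-]
After op 2 [order #2] limit_buy(price=101, qty=3): fills=none; bids=[#2:3@101 #1:1@99] asks=[-]
After op 3 cancel(order #2): fills=none; bids=[#1:1@99] asks=[-]
After op 4 [order #3] limit_sell(price=97, qty=7): fills=#1x#3:1@99; bids=[-] asks=[#3:6@97]
After op 5 cancel(order #1): fills=none; bids=[-] asks=[#3:6@97]
After op 6 cancel(order #1): fills=none; bids=[-] asks=[#3:6@97]
After op 7 [order #4] limit_buy(price=96, qty=1): fills=none; bids=[#4:1@96] asks=[#3:6@97]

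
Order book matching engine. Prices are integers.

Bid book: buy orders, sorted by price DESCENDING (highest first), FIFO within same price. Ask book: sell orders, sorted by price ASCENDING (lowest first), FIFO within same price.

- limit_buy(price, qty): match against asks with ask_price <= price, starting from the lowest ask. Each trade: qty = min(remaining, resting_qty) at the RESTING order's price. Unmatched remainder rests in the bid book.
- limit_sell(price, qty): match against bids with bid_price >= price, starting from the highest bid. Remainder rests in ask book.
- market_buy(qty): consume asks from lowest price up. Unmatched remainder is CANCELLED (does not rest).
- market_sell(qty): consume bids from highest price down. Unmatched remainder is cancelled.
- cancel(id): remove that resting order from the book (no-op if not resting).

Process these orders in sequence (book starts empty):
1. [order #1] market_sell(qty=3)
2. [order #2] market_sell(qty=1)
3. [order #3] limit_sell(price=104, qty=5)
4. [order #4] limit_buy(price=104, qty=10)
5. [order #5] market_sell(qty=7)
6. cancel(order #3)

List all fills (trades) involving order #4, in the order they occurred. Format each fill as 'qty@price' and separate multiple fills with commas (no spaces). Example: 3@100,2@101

Answer: 5@104,5@104

Derivation:
After op 1 [order #1] market_sell(qty=3): fills=none; bids=[-] asks=[-]
After op 2 [order #2] market_sell(qty=1): fills=none; bids=[-] asks=[-]
After op 3 [order #3] limit_sell(price=104, qty=5): fills=none; bids=[-] asks=[#3:5@104]
After op 4 [order #4] limit_buy(price=104, qty=10): fills=#4x#3:5@104; bids=[#4:5@104] asks=[-]
After op 5 [order #5] market_sell(qty=7): fills=#4x#5:5@104; bids=[-] asks=[-]
After op 6 cancel(order #3): fills=none; bids=[-] asks=[-]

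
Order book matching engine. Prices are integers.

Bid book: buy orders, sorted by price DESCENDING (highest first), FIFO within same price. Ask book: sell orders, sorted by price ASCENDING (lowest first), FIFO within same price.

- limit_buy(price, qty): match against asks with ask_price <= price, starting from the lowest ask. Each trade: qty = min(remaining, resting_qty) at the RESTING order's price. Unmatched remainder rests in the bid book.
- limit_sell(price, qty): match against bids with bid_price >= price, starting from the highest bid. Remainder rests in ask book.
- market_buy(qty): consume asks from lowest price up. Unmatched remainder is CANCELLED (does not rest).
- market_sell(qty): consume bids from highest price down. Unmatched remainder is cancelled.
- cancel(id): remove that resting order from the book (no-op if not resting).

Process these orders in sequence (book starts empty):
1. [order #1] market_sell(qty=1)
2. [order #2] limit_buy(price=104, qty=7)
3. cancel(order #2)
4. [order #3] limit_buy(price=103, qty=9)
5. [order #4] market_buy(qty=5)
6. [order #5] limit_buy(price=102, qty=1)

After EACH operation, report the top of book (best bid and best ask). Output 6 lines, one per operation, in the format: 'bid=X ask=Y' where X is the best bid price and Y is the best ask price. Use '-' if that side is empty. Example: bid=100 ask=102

After op 1 [order #1] market_sell(qty=1): fills=none; bids=[-] asks=[-]
After op 2 [order #2] limit_buy(price=104, qty=7): fills=none; bids=[#2:7@104] asks=[-]
After op 3 cancel(order #2): fills=none; bids=[-] asks=[-]
After op 4 [order #3] limit_buy(price=103, qty=9): fills=none; bids=[#3:9@103] asks=[-]
After op 5 [order #4] market_buy(qty=5): fills=none; bids=[#3:9@103] asks=[-]
After op 6 [order #5] limit_buy(price=102, qty=1): fills=none; bids=[#3:9@103 #5:1@102] asks=[-]

Answer: bid=- ask=-
bid=104 ask=-
bid=- ask=-
bid=103 ask=-
bid=103 ask=-
bid=103 ask=-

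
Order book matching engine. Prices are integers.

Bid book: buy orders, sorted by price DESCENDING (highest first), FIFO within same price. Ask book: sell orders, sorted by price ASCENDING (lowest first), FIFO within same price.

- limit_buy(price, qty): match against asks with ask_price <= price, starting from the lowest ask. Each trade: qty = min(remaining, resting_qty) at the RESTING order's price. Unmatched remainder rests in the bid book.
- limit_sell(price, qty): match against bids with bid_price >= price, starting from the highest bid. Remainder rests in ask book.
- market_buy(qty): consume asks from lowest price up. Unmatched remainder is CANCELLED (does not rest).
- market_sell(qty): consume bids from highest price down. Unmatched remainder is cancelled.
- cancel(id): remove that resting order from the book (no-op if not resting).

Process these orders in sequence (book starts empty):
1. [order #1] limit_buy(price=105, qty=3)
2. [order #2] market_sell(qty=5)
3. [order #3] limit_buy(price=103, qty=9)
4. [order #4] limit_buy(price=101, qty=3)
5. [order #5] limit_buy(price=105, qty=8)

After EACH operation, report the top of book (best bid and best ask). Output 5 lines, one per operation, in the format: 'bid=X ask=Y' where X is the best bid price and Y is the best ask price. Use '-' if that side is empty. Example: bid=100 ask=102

After op 1 [order #1] limit_buy(price=105, qty=3): fills=none; bids=[#1:3@105] asks=[-]
After op 2 [order #2] market_sell(qty=5): fills=#1x#2:3@105; bids=[-] asks=[-]
After op 3 [order #3] limit_buy(price=103, qty=9): fills=none; bids=[#3:9@103] asks=[-]
After op 4 [order #4] limit_buy(price=101, qty=3): fills=none; bids=[#3:9@103 #4:3@101] asks=[-]
After op 5 [order #5] limit_buy(price=105, qty=8): fills=none; bids=[#5:8@105 #3:9@103 #4:3@101] asks=[-]

Answer: bid=105 ask=-
bid=- ask=-
bid=103 ask=-
bid=103 ask=-
bid=105 ask=-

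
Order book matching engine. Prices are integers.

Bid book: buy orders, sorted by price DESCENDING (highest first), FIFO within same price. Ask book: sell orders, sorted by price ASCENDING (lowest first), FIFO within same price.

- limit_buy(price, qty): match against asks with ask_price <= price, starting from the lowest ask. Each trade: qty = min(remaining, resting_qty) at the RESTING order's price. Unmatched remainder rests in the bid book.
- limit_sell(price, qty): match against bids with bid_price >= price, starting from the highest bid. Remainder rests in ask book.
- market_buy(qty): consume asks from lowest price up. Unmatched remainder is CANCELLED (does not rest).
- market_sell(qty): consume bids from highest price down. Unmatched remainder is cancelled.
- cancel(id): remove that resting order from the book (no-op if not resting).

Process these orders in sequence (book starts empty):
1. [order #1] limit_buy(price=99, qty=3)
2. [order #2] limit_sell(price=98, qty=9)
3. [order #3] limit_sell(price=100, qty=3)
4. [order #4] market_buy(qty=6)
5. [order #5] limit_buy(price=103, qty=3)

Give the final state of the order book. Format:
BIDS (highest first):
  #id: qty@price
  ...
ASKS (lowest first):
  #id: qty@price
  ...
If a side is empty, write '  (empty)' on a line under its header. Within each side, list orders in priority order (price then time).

After op 1 [order #1] limit_buy(price=99, qty=3): fills=none; bids=[#1:3@99] asks=[-]
After op 2 [order #2] limit_sell(price=98, qty=9): fills=#1x#2:3@99; bids=[-] asks=[#2:6@98]
After op 3 [order #3] limit_sell(price=100, qty=3): fills=none; bids=[-] asks=[#2:6@98 #3:3@100]
After op 4 [order #4] market_buy(qty=6): fills=#4x#2:6@98; bids=[-] asks=[#3:3@100]
After op 5 [order #5] limit_buy(price=103, qty=3): fills=#5x#3:3@100; bids=[-] asks=[-]

Answer: BIDS (highest first):
  (empty)
ASKS (lowest first):
  (empty)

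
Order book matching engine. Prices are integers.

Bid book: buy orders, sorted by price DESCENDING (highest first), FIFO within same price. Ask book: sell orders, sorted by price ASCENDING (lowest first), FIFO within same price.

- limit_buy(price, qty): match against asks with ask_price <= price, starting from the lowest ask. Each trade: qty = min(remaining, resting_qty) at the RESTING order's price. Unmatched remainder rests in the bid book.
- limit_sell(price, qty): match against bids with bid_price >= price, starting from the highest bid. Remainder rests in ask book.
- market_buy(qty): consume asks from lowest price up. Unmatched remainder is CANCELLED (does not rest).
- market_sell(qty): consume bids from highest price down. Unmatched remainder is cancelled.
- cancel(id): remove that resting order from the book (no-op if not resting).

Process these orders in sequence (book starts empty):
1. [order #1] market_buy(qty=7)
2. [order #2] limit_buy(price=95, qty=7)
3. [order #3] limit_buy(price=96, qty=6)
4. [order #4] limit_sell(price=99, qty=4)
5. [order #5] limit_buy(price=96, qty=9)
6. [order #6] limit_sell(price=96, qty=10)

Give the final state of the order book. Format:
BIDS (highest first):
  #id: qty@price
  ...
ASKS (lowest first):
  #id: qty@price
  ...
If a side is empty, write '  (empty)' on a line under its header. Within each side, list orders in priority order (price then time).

After op 1 [order #1] market_buy(qty=7): fills=none; bids=[-] asks=[-]
After op 2 [order #2] limit_buy(price=95, qty=7): fills=none; bids=[#2:7@95] asks=[-]
After op 3 [order #3] limit_buy(price=96, qty=6): fills=none; bids=[#3:6@96 #2:7@95] asks=[-]
After op 4 [order #4] limit_sell(price=99, qty=4): fills=none; bids=[#3:6@96 #2:7@95] asks=[#4:4@99]
After op 5 [order #5] limit_buy(price=96, qty=9): fills=none; bids=[#3:6@96 #5:9@96 #2:7@95] asks=[#4:4@99]
After op 6 [order #6] limit_sell(price=96, qty=10): fills=#3x#6:6@96 #5x#6:4@96; bids=[#5:5@96 #2:7@95] asks=[#4:4@99]

Answer: BIDS (highest first):
  #5: 5@96
  #2: 7@95
ASKS (lowest first):
  #4: 4@99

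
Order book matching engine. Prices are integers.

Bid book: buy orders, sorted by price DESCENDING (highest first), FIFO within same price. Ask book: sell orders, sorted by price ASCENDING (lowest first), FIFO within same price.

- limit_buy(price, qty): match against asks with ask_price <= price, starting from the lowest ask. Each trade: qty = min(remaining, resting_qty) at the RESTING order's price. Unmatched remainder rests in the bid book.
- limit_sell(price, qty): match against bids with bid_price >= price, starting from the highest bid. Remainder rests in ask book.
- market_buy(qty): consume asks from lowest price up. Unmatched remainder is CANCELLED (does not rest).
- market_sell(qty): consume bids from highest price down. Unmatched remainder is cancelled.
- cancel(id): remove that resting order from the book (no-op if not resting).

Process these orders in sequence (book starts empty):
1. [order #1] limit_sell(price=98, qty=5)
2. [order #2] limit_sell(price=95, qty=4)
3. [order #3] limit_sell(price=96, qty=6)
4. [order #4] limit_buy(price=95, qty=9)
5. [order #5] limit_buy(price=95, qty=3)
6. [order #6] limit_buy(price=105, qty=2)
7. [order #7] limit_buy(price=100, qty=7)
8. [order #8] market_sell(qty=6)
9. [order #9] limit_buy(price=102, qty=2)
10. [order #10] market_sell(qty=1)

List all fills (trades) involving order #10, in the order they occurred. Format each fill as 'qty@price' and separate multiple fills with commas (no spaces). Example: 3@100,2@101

After op 1 [order #1] limit_sell(price=98, qty=5): fills=none; bids=[-] asks=[#1:5@98]
After op 2 [order #2] limit_sell(price=95, qty=4): fills=none; bids=[-] asks=[#2:4@95 #1:5@98]
After op 3 [order #3] limit_sell(price=96, qty=6): fills=none; bids=[-] asks=[#2:4@95 #3:6@96 #1:5@98]
After op 4 [order #4] limit_buy(price=95, qty=9): fills=#4x#2:4@95; bids=[#4:5@95] asks=[#3:6@96 #1:5@98]
After op 5 [order #5] limit_buy(price=95, qty=3): fills=none; bids=[#4:5@95 #5:3@95] asks=[#3:6@96 #1:5@98]
After op 6 [order #6] limit_buy(price=105, qty=2): fills=#6x#3:2@96; bids=[#4:5@95 #5:3@95] asks=[#3:4@96 #1:5@98]
After op 7 [order #7] limit_buy(price=100, qty=7): fills=#7x#3:4@96 #7x#1:3@98; bids=[#4:5@95 #5:3@95] asks=[#1:2@98]
After op 8 [order #8] market_sell(qty=6): fills=#4x#8:5@95 #5x#8:1@95; bids=[#5:2@95] asks=[#1:2@98]
After op 9 [order #9] limit_buy(price=102, qty=2): fills=#9x#1:2@98; bids=[#5:2@95] asks=[-]
After op 10 [order #10] market_sell(qty=1): fills=#5x#10:1@95; bids=[#5:1@95] asks=[-]

Answer: 1@95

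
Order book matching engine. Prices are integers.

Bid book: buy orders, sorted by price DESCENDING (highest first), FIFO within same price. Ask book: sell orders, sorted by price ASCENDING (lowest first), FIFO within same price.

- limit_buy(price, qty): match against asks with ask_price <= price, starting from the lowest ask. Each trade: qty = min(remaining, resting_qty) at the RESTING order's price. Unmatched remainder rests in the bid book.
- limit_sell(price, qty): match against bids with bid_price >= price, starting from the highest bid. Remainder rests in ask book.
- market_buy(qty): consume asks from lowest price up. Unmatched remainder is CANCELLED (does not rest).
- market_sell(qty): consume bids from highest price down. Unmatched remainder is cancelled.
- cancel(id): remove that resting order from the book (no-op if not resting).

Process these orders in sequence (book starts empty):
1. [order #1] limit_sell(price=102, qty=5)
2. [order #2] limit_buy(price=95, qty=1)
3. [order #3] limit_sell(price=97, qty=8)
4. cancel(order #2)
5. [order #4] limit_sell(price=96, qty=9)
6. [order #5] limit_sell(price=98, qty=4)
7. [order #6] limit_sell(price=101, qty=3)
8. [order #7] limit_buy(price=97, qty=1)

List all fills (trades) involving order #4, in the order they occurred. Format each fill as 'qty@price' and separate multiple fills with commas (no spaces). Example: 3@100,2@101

After op 1 [order #1] limit_sell(price=102, qty=5): fills=none; bids=[-] asks=[#1:5@102]
After op 2 [order #2] limit_buy(price=95, qty=1): fills=none; bids=[#2:1@95] asks=[#1:5@102]
After op 3 [order #3] limit_sell(price=97, qty=8): fills=none; bids=[#2:1@95] asks=[#3:8@97 #1:5@102]
After op 4 cancel(order #2): fills=none; bids=[-] asks=[#3:8@97 #1:5@102]
After op 5 [order #4] limit_sell(price=96, qty=9): fills=none; bids=[-] asks=[#4:9@96 #3:8@97 #1:5@102]
After op 6 [order #5] limit_sell(price=98, qty=4): fills=none; bids=[-] asks=[#4:9@96 #3:8@97 #5:4@98 #1:5@102]
After op 7 [order #6] limit_sell(price=101, qty=3): fills=none; bids=[-] asks=[#4:9@96 #3:8@97 #5:4@98 #6:3@101 #1:5@102]
After op 8 [order #7] limit_buy(price=97, qty=1): fills=#7x#4:1@96; bids=[-] asks=[#4:8@96 #3:8@97 #5:4@98 #6:3@101 #1:5@102]

Answer: 1@96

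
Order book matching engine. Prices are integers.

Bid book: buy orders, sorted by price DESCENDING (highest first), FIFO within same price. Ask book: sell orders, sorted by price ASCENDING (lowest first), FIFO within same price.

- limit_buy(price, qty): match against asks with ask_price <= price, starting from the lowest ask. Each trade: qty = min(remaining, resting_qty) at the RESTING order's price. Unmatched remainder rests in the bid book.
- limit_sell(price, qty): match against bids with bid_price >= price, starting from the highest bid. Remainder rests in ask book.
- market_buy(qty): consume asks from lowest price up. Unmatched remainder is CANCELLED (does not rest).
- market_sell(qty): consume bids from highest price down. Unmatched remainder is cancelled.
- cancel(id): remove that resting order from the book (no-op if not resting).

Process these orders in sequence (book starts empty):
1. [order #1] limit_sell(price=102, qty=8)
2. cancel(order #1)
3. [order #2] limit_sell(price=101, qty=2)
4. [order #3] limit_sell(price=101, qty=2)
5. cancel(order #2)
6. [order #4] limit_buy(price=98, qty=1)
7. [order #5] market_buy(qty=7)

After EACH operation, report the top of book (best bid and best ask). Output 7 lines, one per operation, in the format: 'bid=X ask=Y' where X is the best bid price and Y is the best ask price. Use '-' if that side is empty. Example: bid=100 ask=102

After op 1 [order #1] limit_sell(price=102, qty=8): fills=none; bids=[-] asks=[#1:8@102]
After op 2 cancel(order #1): fills=none; bids=[-] asks=[-]
After op 3 [order #2] limit_sell(price=101, qty=2): fills=none; bids=[-] asks=[#2:2@101]
After op 4 [order #3] limit_sell(price=101, qty=2): fills=none; bids=[-] asks=[#2:2@101 #3:2@101]
After op 5 cancel(order #2): fills=none; bids=[-] asks=[#3:2@101]
After op 6 [order #4] limit_buy(price=98, qty=1): fills=none; bids=[#4:1@98] asks=[#3:2@101]
After op 7 [order #5] market_buy(qty=7): fills=#5x#3:2@101; bids=[#4:1@98] asks=[-]

Answer: bid=- ask=102
bid=- ask=-
bid=- ask=101
bid=- ask=101
bid=- ask=101
bid=98 ask=101
bid=98 ask=-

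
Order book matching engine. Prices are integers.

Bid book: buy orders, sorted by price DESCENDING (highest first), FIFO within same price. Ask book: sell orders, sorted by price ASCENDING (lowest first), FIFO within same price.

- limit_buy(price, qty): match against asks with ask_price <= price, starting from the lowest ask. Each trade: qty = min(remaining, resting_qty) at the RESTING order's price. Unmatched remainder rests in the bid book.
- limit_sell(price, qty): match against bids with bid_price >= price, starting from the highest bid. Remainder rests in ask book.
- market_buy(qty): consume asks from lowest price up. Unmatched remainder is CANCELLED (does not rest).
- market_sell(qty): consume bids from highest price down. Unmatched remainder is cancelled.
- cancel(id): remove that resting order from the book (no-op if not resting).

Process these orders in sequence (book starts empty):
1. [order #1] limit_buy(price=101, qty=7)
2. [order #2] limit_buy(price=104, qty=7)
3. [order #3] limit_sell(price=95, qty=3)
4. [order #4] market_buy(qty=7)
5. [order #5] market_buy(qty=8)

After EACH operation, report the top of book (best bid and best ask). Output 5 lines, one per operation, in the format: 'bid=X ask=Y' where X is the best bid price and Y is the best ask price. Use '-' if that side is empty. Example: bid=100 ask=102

Answer: bid=101 ask=-
bid=104 ask=-
bid=104 ask=-
bid=104 ask=-
bid=104 ask=-

Derivation:
After op 1 [order #1] limit_buy(price=101, qty=7): fills=none; bids=[#1:7@101] asks=[-]
After op 2 [order #2] limit_buy(price=104, qty=7): fills=none; bids=[#2:7@104 #1:7@101] asks=[-]
After op 3 [order #3] limit_sell(price=95, qty=3): fills=#2x#3:3@104; bids=[#2:4@104 #1:7@101] asks=[-]
After op 4 [order #4] market_buy(qty=7): fills=none; bids=[#2:4@104 #1:7@101] asks=[-]
After op 5 [order #5] market_buy(qty=8): fills=none; bids=[#2:4@104 #1:7@101] asks=[-]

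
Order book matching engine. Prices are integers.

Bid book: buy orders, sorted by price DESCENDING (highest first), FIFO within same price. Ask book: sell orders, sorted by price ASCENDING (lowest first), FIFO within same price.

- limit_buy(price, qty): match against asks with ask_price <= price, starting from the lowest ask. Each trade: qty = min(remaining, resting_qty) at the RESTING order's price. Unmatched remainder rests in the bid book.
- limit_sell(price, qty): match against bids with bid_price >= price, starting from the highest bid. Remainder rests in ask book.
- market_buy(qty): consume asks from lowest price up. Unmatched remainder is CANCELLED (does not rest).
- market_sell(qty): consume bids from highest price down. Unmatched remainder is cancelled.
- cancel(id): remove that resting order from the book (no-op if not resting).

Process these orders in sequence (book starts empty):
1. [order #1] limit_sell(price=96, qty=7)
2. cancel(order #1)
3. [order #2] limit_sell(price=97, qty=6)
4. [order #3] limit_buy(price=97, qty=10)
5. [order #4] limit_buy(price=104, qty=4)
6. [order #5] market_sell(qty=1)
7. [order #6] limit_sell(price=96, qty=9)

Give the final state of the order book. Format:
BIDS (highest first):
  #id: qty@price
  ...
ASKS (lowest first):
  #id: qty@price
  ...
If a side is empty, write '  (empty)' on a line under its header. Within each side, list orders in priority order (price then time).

After op 1 [order #1] limit_sell(price=96, qty=7): fills=none; bids=[-] asks=[#1:7@96]
After op 2 cancel(order #1): fills=none; bids=[-] asks=[-]
After op 3 [order #2] limit_sell(price=97, qty=6): fills=none; bids=[-] asks=[#2:6@97]
After op 4 [order #3] limit_buy(price=97, qty=10): fills=#3x#2:6@97; bids=[#3:4@97] asks=[-]
After op 5 [order #4] limit_buy(price=104, qty=4): fills=none; bids=[#4:4@104 #3:4@97] asks=[-]
After op 6 [order #5] market_sell(qty=1): fills=#4x#5:1@104; bids=[#4:3@104 #3:4@97] asks=[-]
After op 7 [order #6] limit_sell(price=96, qty=9): fills=#4x#6:3@104 #3x#6:4@97; bids=[-] asks=[#6:2@96]

Answer: BIDS (highest first):
  (empty)
ASKS (lowest first):
  #6: 2@96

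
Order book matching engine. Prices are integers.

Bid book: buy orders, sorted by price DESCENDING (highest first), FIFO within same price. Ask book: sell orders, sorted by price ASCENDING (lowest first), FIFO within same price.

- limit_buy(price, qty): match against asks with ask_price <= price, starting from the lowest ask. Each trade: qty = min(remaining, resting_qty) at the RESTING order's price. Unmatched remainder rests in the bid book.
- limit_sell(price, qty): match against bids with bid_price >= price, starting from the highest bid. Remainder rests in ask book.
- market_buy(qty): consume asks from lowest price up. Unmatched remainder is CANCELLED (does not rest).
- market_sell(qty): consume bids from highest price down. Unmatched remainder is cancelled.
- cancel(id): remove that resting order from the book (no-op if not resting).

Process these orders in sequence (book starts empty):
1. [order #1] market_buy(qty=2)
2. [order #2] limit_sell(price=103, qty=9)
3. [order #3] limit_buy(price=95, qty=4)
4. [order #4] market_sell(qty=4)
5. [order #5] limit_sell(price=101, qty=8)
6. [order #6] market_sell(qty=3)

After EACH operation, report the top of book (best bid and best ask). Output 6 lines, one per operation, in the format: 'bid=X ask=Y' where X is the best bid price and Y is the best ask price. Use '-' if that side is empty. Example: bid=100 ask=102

After op 1 [order #1] market_buy(qty=2): fills=none; bids=[-] asks=[-]
After op 2 [order #2] limit_sell(price=103, qty=9): fills=none; bids=[-] asks=[#2:9@103]
After op 3 [order #3] limit_buy(price=95, qty=4): fills=none; bids=[#3:4@95] asks=[#2:9@103]
After op 4 [order #4] market_sell(qty=4): fills=#3x#4:4@95; bids=[-] asks=[#2:9@103]
After op 5 [order #5] limit_sell(price=101, qty=8): fills=none; bids=[-] asks=[#5:8@101 #2:9@103]
After op 6 [order #6] market_sell(qty=3): fills=none; bids=[-] asks=[#5:8@101 #2:9@103]

Answer: bid=- ask=-
bid=- ask=103
bid=95 ask=103
bid=- ask=103
bid=- ask=101
bid=- ask=101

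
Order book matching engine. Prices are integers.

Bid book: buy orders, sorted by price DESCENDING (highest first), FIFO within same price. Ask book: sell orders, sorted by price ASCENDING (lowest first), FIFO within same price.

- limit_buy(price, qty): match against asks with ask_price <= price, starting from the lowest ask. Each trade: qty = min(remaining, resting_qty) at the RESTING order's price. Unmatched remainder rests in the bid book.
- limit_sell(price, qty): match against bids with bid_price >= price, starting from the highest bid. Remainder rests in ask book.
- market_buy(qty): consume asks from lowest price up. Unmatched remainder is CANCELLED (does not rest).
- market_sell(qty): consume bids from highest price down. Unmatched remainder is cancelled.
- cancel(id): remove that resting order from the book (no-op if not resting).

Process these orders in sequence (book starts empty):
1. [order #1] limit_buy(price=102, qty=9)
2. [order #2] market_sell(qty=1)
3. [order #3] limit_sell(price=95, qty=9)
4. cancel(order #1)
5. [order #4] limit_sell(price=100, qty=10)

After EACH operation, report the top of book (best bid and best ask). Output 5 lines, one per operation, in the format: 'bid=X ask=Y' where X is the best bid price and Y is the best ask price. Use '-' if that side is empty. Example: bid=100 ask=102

Answer: bid=102 ask=-
bid=102 ask=-
bid=- ask=95
bid=- ask=95
bid=- ask=95

Derivation:
After op 1 [order #1] limit_buy(price=102, qty=9): fills=none; bids=[#1:9@102] asks=[-]
After op 2 [order #2] market_sell(qty=1): fills=#1x#2:1@102; bids=[#1:8@102] asks=[-]
After op 3 [order #3] limit_sell(price=95, qty=9): fills=#1x#3:8@102; bids=[-] asks=[#3:1@95]
After op 4 cancel(order #1): fills=none; bids=[-] asks=[#3:1@95]
After op 5 [order #4] limit_sell(price=100, qty=10): fills=none; bids=[-] asks=[#3:1@95 #4:10@100]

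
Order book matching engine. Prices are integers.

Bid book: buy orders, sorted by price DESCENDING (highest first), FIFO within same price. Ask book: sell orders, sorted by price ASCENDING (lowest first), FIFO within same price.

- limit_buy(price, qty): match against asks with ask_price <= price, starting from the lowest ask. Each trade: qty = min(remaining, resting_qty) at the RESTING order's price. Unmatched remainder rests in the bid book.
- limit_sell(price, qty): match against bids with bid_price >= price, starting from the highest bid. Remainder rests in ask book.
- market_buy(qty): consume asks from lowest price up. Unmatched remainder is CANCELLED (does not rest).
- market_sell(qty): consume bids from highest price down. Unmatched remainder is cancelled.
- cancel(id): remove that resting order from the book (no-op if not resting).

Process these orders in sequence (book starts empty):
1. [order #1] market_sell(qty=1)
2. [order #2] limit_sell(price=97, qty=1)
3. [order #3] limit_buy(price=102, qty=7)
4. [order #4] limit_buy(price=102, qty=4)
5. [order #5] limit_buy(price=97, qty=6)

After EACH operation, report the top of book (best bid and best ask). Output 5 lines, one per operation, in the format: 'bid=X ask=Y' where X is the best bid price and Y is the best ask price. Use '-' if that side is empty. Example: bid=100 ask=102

After op 1 [order #1] market_sell(qty=1): fills=none; bids=[-] asks=[-]
After op 2 [order #2] limit_sell(price=97, qty=1): fills=none; bids=[-] asks=[#2:1@97]
After op 3 [order #3] limit_buy(price=102, qty=7): fills=#3x#2:1@97; bids=[#3:6@102] asks=[-]
After op 4 [order #4] limit_buy(price=102, qty=4): fills=none; bids=[#3:6@102 #4:4@102] asks=[-]
After op 5 [order #5] limit_buy(price=97, qty=6): fills=none; bids=[#3:6@102 #4:4@102 #5:6@97] asks=[-]

Answer: bid=- ask=-
bid=- ask=97
bid=102 ask=-
bid=102 ask=-
bid=102 ask=-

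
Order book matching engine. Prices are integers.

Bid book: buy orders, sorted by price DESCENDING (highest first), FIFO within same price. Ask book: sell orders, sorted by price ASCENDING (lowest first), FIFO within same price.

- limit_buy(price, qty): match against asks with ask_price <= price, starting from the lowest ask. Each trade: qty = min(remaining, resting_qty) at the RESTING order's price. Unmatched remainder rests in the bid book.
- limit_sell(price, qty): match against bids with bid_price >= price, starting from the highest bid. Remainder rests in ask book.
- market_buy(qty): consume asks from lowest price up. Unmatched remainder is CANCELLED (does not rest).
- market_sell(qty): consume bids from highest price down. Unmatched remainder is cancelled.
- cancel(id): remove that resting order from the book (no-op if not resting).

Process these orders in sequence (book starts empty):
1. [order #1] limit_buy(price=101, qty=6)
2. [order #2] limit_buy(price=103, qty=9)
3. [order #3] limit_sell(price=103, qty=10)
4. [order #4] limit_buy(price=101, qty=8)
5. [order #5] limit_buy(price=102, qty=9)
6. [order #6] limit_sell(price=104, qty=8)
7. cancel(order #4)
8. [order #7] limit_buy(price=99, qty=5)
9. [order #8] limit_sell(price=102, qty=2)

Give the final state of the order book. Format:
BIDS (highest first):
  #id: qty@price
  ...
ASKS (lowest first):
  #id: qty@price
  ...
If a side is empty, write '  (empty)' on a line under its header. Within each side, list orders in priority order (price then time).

Answer: BIDS (highest first):
  #5: 7@102
  #1: 6@101
  #7: 5@99
ASKS (lowest first):
  #3: 1@103
  #6: 8@104

Derivation:
After op 1 [order #1] limit_buy(price=101, qty=6): fills=none; bids=[#1:6@101] asks=[-]
After op 2 [order #2] limit_buy(price=103, qty=9): fills=none; bids=[#2:9@103 #1:6@101] asks=[-]
After op 3 [order #3] limit_sell(price=103, qty=10): fills=#2x#3:9@103; bids=[#1:6@101] asks=[#3:1@103]
After op 4 [order #4] limit_buy(price=101, qty=8): fills=none; bids=[#1:6@101 #4:8@101] asks=[#3:1@103]
After op 5 [order #5] limit_buy(price=102, qty=9): fills=none; bids=[#5:9@102 #1:6@101 #4:8@101] asks=[#3:1@103]
After op 6 [order #6] limit_sell(price=104, qty=8): fills=none; bids=[#5:9@102 #1:6@101 #4:8@101] asks=[#3:1@103 #6:8@104]
After op 7 cancel(order #4): fills=none; bids=[#5:9@102 #1:6@101] asks=[#3:1@103 #6:8@104]
After op 8 [order #7] limit_buy(price=99, qty=5): fills=none; bids=[#5:9@102 #1:6@101 #7:5@99] asks=[#3:1@103 #6:8@104]
After op 9 [order #8] limit_sell(price=102, qty=2): fills=#5x#8:2@102; bids=[#5:7@102 #1:6@101 #7:5@99] asks=[#3:1@103 #6:8@104]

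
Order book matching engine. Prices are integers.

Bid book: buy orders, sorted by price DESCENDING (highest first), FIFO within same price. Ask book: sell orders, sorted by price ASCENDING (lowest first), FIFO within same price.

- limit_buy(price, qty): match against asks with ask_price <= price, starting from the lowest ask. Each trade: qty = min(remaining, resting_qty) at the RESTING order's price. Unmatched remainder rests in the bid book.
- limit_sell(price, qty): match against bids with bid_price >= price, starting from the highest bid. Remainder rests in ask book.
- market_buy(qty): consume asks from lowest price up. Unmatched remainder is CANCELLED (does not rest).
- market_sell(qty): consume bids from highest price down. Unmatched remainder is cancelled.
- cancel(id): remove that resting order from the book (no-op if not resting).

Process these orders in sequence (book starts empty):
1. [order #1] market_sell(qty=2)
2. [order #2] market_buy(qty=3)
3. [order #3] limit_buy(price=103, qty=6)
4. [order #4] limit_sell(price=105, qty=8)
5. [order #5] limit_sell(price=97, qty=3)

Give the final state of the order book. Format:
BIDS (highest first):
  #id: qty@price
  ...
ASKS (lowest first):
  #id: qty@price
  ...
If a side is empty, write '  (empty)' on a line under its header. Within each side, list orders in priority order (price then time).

After op 1 [order #1] market_sell(qty=2): fills=none; bids=[-] asks=[-]
After op 2 [order #2] market_buy(qty=3): fills=none; bids=[-] asks=[-]
After op 3 [order #3] limit_buy(price=103, qty=6): fills=none; bids=[#3:6@103] asks=[-]
After op 4 [order #4] limit_sell(price=105, qty=8): fills=none; bids=[#3:6@103] asks=[#4:8@105]
After op 5 [order #5] limit_sell(price=97, qty=3): fills=#3x#5:3@103; bids=[#3:3@103] asks=[#4:8@105]

Answer: BIDS (highest first):
  #3: 3@103
ASKS (lowest first):
  #4: 8@105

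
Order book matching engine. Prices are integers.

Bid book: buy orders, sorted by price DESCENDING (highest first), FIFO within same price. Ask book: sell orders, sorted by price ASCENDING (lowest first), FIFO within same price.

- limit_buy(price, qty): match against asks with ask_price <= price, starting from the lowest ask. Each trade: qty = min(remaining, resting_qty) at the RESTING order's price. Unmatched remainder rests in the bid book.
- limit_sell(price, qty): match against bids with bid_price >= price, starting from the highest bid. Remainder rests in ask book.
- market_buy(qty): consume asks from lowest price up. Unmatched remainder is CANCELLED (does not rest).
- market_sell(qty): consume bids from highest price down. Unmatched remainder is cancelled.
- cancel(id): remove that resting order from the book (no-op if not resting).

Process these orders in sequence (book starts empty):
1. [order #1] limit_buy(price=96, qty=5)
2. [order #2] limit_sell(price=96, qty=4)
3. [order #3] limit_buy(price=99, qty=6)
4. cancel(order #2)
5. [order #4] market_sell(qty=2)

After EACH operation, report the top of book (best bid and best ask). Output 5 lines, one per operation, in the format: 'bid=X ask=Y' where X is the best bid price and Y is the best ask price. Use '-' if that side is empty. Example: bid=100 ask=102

Answer: bid=96 ask=-
bid=96 ask=-
bid=99 ask=-
bid=99 ask=-
bid=99 ask=-

Derivation:
After op 1 [order #1] limit_buy(price=96, qty=5): fills=none; bids=[#1:5@96] asks=[-]
After op 2 [order #2] limit_sell(price=96, qty=4): fills=#1x#2:4@96; bids=[#1:1@96] asks=[-]
After op 3 [order #3] limit_buy(price=99, qty=6): fills=none; bids=[#3:6@99 #1:1@96] asks=[-]
After op 4 cancel(order #2): fills=none; bids=[#3:6@99 #1:1@96] asks=[-]
After op 5 [order #4] market_sell(qty=2): fills=#3x#4:2@99; bids=[#3:4@99 #1:1@96] asks=[-]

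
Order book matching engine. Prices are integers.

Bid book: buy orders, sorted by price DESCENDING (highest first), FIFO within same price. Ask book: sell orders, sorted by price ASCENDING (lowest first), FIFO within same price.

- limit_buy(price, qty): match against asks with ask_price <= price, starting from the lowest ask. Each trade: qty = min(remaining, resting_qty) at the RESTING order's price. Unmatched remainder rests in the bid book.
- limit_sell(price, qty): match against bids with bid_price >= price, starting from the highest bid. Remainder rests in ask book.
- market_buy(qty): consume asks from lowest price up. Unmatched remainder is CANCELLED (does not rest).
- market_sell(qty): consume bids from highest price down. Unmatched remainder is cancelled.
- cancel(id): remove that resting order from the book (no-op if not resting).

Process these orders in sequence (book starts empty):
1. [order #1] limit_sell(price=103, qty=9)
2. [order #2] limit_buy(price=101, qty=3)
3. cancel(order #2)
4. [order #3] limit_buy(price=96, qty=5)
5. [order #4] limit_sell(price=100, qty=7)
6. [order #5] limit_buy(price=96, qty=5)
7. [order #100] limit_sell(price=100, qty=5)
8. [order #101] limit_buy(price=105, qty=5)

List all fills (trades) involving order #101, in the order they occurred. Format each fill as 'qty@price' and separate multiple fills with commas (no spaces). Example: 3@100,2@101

Answer: 5@100

Derivation:
After op 1 [order #1] limit_sell(price=103, qty=9): fills=none; bids=[-] asks=[#1:9@103]
After op 2 [order #2] limit_buy(price=101, qty=3): fills=none; bids=[#2:3@101] asks=[#1:9@103]
After op 3 cancel(order #2): fills=none; bids=[-] asks=[#1:9@103]
After op 4 [order #3] limit_buy(price=96, qty=5): fills=none; bids=[#3:5@96] asks=[#1:9@103]
After op 5 [order #4] limit_sell(price=100, qty=7): fills=none; bids=[#3:5@96] asks=[#4:7@100 #1:9@103]
After op 6 [order #5] limit_buy(price=96, qty=5): fills=none; bids=[#3:5@96 #5:5@96] asks=[#4:7@100 #1:9@103]
After op 7 [order #100] limit_sell(price=100, qty=5): fills=none; bids=[#3:5@96 #5:5@96] asks=[#4:7@100 #100:5@100 #1:9@103]
After op 8 [order #101] limit_buy(price=105, qty=5): fills=#101x#4:5@100; bids=[#3:5@96 #5:5@96] asks=[#4:2@100 #100:5@100 #1:9@103]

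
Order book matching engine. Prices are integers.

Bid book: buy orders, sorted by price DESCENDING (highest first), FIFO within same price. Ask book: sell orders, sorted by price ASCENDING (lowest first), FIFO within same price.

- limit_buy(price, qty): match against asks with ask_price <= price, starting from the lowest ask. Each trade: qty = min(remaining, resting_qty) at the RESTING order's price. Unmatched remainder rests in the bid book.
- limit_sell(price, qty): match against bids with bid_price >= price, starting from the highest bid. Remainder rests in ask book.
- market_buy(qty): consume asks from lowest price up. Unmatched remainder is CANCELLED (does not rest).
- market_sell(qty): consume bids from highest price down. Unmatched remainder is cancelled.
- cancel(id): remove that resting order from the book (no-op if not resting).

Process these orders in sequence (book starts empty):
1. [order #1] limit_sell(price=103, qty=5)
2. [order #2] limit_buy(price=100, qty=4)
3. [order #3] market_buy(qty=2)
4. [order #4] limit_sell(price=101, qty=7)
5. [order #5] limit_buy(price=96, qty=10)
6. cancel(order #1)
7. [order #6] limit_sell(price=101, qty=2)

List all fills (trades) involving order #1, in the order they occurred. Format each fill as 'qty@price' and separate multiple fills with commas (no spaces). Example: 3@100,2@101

Answer: 2@103

Derivation:
After op 1 [order #1] limit_sell(price=103, qty=5): fills=none; bids=[-] asks=[#1:5@103]
After op 2 [order #2] limit_buy(price=100, qty=4): fills=none; bids=[#2:4@100] asks=[#1:5@103]
After op 3 [order #3] market_buy(qty=2): fills=#3x#1:2@103; bids=[#2:4@100] asks=[#1:3@103]
After op 4 [order #4] limit_sell(price=101, qty=7): fills=none; bids=[#2:4@100] asks=[#4:7@101 #1:3@103]
After op 5 [order #5] limit_buy(price=96, qty=10): fills=none; bids=[#2:4@100 #5:10@96] asks=[#4:7@101 #1:3@103]
After op 6 cancel(order #1): fills=none; bids=[#2:4@100 #5:10@96] asks=[#4:7@101]
After op 7 [order #6] limit_sell(price=101, qty=2): fills=none; bids=[#2:4@100 #5:10@96] asks=[#4:7@101 #6:2@101]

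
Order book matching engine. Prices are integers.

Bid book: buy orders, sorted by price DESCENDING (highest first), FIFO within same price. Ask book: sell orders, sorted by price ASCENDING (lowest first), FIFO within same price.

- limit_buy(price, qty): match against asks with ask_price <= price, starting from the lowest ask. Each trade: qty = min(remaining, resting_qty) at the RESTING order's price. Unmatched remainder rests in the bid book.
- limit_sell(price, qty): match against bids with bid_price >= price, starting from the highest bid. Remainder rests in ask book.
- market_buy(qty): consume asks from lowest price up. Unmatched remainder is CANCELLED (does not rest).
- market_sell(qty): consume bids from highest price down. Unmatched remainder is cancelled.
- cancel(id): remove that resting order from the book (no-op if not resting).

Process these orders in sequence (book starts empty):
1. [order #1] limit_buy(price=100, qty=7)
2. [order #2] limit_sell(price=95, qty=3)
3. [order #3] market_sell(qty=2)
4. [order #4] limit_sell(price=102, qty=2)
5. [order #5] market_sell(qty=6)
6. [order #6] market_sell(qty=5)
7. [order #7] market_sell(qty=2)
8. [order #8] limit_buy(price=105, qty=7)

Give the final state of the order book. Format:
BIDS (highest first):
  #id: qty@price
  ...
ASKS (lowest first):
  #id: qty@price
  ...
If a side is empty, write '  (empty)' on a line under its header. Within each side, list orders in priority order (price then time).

Answer: BIDS (highest first):
  #8: 5@105
ASKS (lowest first):
  (empty)

Derivation:
After op 1 [order #1] limit_buy(price=100, qty=7): fills=none; bids=[#1:7@100] asks=[-]
After op 2 [order #2] limit_sell(price=95, qty=3): fills=#1x#2:3@100; bids=[#1:4@100] asks=[-]
After op 3 [order #3] market_sell(qty=2): fills=#1x#3:2@100; bids=[#1:2@100] asks=[-]
After op 4 [order #4] limit_sell(price=102, qty=2): fills=none; bids=[#1:2@100] asks=[#4:2@102]
After op 5 [order #5] market_sell(qty=6): fills=#1x#5:2@100; bids=[-] asks=[#4:2@102]
After op 6 [order #6] market_sell(qty=5): fills=none; bids=[-] asks=[#4:2@102]
After op 7 [order #7] market_sell(qty=2): fills=none; bids=[-] asks=[#4:2@102]
After op 8 [order #8] limit_buy(price=105, qty=7): fills=#8x#4:2@102; bids=[#8:5@105] asks=[-]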